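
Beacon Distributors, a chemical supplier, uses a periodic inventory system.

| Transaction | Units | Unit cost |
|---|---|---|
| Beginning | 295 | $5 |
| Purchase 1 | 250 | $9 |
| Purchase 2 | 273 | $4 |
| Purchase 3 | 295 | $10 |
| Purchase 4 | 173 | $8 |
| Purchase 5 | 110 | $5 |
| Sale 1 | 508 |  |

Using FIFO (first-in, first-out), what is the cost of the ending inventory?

Ending inventory = $6,309

Sale 1 (508) [FIFO — oldest first]: 295 @ $5 + 213 @ $9 = $3,392
Ending inventory: 37 @ $9 + 273 @ $4 + 295 @ $10 + 173 @ $8 + 110 @ $5 = $6,309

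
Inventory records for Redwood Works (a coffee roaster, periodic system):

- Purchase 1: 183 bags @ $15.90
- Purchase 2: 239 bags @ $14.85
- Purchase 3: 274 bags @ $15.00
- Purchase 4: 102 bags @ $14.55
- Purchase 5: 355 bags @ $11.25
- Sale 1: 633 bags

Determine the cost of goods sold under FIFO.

COGS = $9,623.85

Sale 1 (633) [FIFO — oldest first]: 183 @ $15.90 + 239 @ $14.85 + 211 @ $15.00 = $9,623.85
Ending inventory: 63 @ $15.00 + 102 @ $14.55 + 355 @ $11.25 = $6,422.85
Check: goods available $16,046.70 = COGS $9,623.85 + ending $6,422.85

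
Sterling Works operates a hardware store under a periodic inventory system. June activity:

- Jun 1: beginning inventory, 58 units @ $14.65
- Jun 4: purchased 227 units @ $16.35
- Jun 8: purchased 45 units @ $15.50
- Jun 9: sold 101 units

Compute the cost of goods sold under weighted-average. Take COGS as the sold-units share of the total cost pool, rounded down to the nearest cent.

Jun 9, sell 101: 101/330 × $5,258.65 → $1,609.46
Ending inventory (cost pool remaining) = $3,649.19

COGS = $1,609.46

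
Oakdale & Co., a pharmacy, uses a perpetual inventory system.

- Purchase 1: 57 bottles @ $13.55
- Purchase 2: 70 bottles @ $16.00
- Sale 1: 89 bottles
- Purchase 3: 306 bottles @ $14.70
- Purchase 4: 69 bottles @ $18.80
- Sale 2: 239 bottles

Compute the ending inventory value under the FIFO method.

Sale 1 (89) [FIFO — oldest first]: 57 @ $13.55 + 32 @ $16.00 = $1,284.35
Sale 2 (239) [FIFO — oldest first]: 38 @ $16.00 + 201 @ $14.70 = $3,562.70
Total COGS = $1,284.35 + $3,562.70 = $4,847.05
Ending inventory: 105 @ $14.70 + 69 @ $18.80 = $2,840.70

Ending inventory = $2,840.70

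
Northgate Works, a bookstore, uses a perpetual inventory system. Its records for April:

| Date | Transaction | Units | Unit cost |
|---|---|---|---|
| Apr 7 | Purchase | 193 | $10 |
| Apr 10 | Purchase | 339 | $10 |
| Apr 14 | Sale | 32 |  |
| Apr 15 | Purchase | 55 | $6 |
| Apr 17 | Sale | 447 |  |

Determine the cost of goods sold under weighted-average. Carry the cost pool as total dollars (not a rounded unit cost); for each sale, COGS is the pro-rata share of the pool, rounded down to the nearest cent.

After Apr 7: 193 on hand, pool $1,930.00 (≈ $10.0000 each)
After Apr 10: 532 on hand, pool $5,320.00 (≈ $10.0000 each)
Apr 14, sell 32: 32/532 × $5,320.00 → $320.00
After Apr 15: 555 on hand, pool $5,330.00 (≈ $9.6036 each)
Apr 17, sell 447: 447/555 × $5,330.00 → $4,292.81
Total COGS = $320.00 + $4,292.81 = $4,612.81
Ending inventory (cost pool remaining) = $1,037.19
Check: goods available $5,650.00 = COGS $4,612.81 + ending $1,037.19

COGS = $4,612.81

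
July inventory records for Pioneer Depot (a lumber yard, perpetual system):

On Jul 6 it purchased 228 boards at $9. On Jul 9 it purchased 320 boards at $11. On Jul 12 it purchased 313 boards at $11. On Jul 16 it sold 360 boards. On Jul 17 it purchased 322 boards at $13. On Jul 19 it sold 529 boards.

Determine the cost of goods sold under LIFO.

COGS = $10,423

Jul 16, 360 sold [LIFO — newest first]: 313 @ $11 + 47 @ $11 = $3,960
Jul 19, 529 sold [LIFO — newest first]: 322 @ $13 + 207 @ $11 = $6,463
Total COGS = $3,960 + $6,463 = $10,423
Ending inventory: 228 @ $9 + 66 @ $11 = $2,778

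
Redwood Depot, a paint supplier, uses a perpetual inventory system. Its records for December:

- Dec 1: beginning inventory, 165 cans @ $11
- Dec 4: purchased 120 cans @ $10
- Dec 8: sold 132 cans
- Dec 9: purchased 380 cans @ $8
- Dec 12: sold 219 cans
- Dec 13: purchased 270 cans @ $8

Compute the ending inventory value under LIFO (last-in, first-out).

Ending inventory = $5,131

Dec 8, 132 sold [LIFO — newest first]: 120 @ $10 + 12 @ $11 = $1,332
Dec 12, 219 sold [LIFO — newest first]: 219 @ $8 = $1,752
Total COGS = $1,332 + $1,752 = $3,084
Ending inventory: 153 @ $11 + 161 @ $8 + 270 @ $8 = $5,131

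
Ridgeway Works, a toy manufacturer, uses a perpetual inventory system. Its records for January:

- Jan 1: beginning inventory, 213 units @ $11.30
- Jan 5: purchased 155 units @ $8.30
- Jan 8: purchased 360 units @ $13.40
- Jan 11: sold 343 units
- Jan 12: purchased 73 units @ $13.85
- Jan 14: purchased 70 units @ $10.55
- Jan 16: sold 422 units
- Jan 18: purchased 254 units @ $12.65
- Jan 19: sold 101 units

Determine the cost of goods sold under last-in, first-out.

COGS = $10,346.80

Jan 11, 343 sold [LIFO — newest first]: 343 @ $13.40 = $4,596.20
Jan 16, 422 sold [LIFO — newest first]: 70 @ $10.55 + 73 @ $13.85 + 17 @ $13.40 + 155 @ $8.30 + 107 @ $11.30 = $4,472.95
Jan 19, 101 sold [LIFO — newest first]: 101 @ $12.65 = $1,277.65
Total COGS = $4,596.20 + $4,472.95 + $1,277.65 = $10,346.80
Ending inventory: 106 @ $11.30 + 153 @ $12.65 = $3,133.25
Check: goods available $13,480.05 = COGS $10,346.80 + ending $3,133.25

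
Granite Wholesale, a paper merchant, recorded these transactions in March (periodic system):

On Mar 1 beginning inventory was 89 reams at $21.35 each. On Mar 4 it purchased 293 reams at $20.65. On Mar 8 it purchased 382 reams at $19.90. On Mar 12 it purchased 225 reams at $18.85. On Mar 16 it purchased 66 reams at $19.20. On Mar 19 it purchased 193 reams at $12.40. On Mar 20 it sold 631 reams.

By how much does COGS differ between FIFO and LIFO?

FIFO COGS: 89 @ $21.35 + 293 @ $20.65 + 249 @ $19.90 = $12,905.70
LIFO COGS: 193 @ $12.40 + 66 @ $19.20 + 225 @ $18.85 + 147 @ $19.90 = $10,826.95
Difference = |$12,905.70 − $10,826.95| = $2,078.75

$2,078.75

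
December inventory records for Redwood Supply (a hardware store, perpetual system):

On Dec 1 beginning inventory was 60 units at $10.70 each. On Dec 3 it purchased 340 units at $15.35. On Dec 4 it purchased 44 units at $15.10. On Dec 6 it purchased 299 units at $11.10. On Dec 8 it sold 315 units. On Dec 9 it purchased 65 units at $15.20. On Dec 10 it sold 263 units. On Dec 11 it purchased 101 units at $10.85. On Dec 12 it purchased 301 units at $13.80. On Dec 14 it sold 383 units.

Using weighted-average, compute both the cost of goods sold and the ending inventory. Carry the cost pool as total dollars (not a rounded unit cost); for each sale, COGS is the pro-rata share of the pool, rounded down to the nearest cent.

After Dec 1: 60 on hand, pool $642.00 (≈ $10.7000 each)
After Dec 3: 400 on hand, pool $5,861.00 (≈ $14.6525 each)
After Dec 4: 444 on hand, pool $6,525.40 (≈ $14.6968 each)
After Dec 6: 743 on hand, pool $9,844.30 (≈ $13.2494 each)
Dec 8, sell 315: 315/743 × $9,844.30 → $4,173.55
After Dec 9: 493 on hand, pool $6,658.75 (≈ $13.5066 each)
Dec 10, sell 263: 263/493 × $6,658.75 → $3,552.23
After Dec 11: 331 on hand, pool $4,202.37 (≈ $12.6960 each)
After Dec 12: 632 on hand, pool $8,356.17 (≈ $13.2218 each)
Dec 14, sell 383: 383/632 × $8,356.17 → $5,063.94
Total COGS = $4,173.55 + $3,552.23 + $5,063.94 = $12,789.72
Ending inventory (cost pool remaining) = $3,292.23

COGS = $12,789.72; ending inventory = $3,292.23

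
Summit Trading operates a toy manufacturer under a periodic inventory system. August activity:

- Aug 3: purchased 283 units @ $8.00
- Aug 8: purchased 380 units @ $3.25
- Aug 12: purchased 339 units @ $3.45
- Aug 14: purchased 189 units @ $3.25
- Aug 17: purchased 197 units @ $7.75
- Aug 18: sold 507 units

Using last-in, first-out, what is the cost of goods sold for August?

COGS = $2,558.45

Aug 18, 507 sold [LIFO — newest first]: 197 @ $7.75 + 189 @ $3.25 + 121 @ $3.45 = $2,558.45
Ending inventory: 283 @ $8.00 + 380 @ $3.25 + 218 @ $3.45 = $4,251.10
Check: goods available $6,809.55 = COGS $2,558.45 + ending $4,251.10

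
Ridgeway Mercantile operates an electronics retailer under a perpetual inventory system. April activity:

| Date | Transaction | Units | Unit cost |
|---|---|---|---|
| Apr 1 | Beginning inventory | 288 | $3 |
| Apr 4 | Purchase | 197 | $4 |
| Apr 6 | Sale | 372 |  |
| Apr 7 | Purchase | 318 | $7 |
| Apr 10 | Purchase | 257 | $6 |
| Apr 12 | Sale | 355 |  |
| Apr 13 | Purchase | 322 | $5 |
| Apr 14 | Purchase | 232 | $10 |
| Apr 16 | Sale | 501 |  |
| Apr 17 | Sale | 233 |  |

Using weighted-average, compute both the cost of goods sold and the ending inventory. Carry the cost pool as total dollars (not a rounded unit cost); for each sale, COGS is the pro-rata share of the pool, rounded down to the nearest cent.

COGS = $8,325.38; ending inventory = $1,024.62

After Apr 1: 288 on hand, pool $864.00 (≈ $3.0000 each)
After Apr 4: 485 on hand, pool $1,652.00 (≈ $3.4062 each)
Apr 6, sell 372: 372/485 × $1,652.00 → $1,267.10
After Apr 7: 431 on hand, pool $2,610.90 (≈ $6.0578 each)
After Apr 10: 688 on hand, pool $4,152.90 (≈ $6.0362 each)
Apr 12, sell 355: 355/688 × $4,152.90 → $2,142.84
After Apr 13: 655 on hand, pool $3,620.06 (≈ $5.5268 each)
After Apr 14: 887 on hand, pool $5,940.06 (≈ $6.6968 each)
Apr 16, sell 501: 501/887 × $5,940.06 → $3,355.09
Apr 17, sell 233: 233/386 × $2,584.97 → $1,560.35
Total COGS = $1,267.10 + $2,142.84 + $3,355.09 + $1,560.35 = $8,325.38
Ending inventory (cost pool remaining) = $1,024.62
Check: goods available $9,350.00 = COGS $8,325.38 + ending $1,024.62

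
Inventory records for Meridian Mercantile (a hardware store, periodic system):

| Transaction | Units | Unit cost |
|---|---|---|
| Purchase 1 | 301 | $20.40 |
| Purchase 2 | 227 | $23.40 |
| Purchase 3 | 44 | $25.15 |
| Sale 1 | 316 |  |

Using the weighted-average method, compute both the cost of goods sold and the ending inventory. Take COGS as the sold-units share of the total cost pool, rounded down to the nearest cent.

Sale 1, sell 316: 316/572 × $12,558.80 → $6,938.07
Ending inventory (cost pool remaining) = $5,620.73

COGS = $6,938.07; ending inventory = $5,620.73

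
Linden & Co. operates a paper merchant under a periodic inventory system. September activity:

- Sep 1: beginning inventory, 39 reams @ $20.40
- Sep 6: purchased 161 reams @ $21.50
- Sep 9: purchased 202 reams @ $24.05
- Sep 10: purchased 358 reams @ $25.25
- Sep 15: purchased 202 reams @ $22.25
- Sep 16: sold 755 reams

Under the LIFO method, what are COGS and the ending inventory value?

Sep 16, 755 sold [LIFO — newest first]: 202 @ $22.25 + 358 @ $25.25 + 195 @ $24.05 = $18,223.75
Ending inventory: 39 @ $20.40 + 161 @ $21.50 + 7 @ $24.05 = $4,425.45

COGS = $18,223.75; ending inventory = $4,425.45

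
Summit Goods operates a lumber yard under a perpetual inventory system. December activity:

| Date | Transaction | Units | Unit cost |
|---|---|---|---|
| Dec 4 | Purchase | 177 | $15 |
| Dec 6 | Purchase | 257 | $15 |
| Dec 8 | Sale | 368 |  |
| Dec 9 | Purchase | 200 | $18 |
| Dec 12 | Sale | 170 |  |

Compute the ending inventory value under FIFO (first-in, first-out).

Dec 8, 368 sold [FIFO — oldest first]: 177 @ $15 + 191 @ $15 = $5,520
Dec 12, 170 sold [FIFO — oldest first]: 66 @ $15 + 104 @ $18 = $2,862
Total COGS = $5,520 + $2,862 = $8,382
Ending inventory: 96 @ $18 = $1,728
Check: goods available $10,110 = COGS $8,382 + ending $1,728

Ending inventory = $1,728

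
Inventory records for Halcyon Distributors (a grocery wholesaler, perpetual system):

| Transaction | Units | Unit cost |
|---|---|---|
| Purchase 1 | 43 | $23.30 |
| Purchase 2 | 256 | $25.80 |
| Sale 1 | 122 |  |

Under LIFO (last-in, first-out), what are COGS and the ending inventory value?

Sale 1 (122) [LIFO — newest first]: 122 @ $25.80 = $3,147.60
Ending inventory: 43 @ $23.30 + 134 @ $25.80 = $4,459.10

COGS = $3,147.60; ending inventory = $4,459.10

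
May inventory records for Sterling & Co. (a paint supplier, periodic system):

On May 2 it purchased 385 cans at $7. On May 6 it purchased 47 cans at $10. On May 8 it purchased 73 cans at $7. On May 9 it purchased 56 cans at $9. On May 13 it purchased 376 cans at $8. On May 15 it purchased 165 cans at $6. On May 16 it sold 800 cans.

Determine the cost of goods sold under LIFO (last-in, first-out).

May 16, 800 sold [LIFO — newest first]: 165 @ $6 + 376 @ $8 + 56 @ $9 + 73 @ $7 + 47 @ $10 + 83 @ $7 = $6,064
Ending inventory: 302 @ $7 = $2,114
Check: goods available $8,178 = COGS $6,064 + ending $2,114

COGS = $6,064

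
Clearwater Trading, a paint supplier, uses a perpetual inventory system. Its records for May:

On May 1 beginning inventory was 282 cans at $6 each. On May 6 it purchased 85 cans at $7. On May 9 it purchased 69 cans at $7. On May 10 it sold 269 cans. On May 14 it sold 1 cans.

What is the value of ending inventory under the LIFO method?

May 10, 269 sold [LIFO — newest first]: 69 @ $7 + 85 @ $7 + 115 @ $6 = $1,768
May 14, 1 sold [LIFO — newest first]: 1 @ $6 = $6
Total COGS = $1,768 + $6 = $1,774
Ending inventory: 166 @ $6 = $996

Ending inventory = $996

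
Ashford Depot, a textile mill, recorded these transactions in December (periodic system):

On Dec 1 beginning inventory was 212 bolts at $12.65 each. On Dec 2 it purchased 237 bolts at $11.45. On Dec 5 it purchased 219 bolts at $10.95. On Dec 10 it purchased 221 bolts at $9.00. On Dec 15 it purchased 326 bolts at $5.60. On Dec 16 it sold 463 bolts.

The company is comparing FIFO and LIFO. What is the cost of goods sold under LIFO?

FIFO COGS: 212 @ $12.65 + 237 @ $11.45 + 14 @ $10.95 = $5,548.75
LIFO COGS: 326 @ $5.60 + 137 @ $9.00 = $3,058.60

COGS = $3,058.60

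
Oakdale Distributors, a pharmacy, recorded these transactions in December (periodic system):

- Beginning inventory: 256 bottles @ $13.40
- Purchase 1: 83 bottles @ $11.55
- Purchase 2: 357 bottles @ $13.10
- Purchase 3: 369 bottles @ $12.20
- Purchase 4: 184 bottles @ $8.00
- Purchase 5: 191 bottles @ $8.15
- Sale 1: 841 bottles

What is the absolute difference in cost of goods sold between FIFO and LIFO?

FIFO COGS: 256 @ $13.40 + 83 @ $11.55 + 357 @ $13.10 + 145 @ $12.20 = $10,834.75
LIFO COGS: 191 @ $8.15 + 184 @ $8.00 + 369 @ $12.20 + 97 @ $13.10 = $8,801.15
Difference = |$10,834.75 − $8,801.15| = $2,033.60

$2,033.60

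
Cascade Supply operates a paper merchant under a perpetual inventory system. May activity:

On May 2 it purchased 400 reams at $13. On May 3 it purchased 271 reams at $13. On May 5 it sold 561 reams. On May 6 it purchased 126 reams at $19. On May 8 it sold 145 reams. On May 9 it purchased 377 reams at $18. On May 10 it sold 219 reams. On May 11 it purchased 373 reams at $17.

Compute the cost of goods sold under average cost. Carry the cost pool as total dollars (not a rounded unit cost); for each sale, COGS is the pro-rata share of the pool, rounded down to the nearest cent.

COGS = $13,507.98

After May 2: 400 on hand, pool $5,200.00 (≈ $13.0000 each)
After May 3: 671 on hand, pool $8,723.00 (≈ $13.0000 each)
May 5, sell 561: 561/671 × $8,723.00 → $7,293.00
After May 6: 236 on hand, pool $3,824.00 (≈ $16.2034 each)
May 8, sell 145: 145/236 × $3,824.00 → $2,349.49
After May 9: 468 on hand, pool $8,260.51 (≈ $17.6507 each)
May 10, sell 219: 219/468 × $8,260.51 → $3,865.49
After May 11: 622 on hand, pool $10,736.02 (≈ $17.2605 each)
Total COGS = $7,293.00 + $2,349.49 + $3,865.49 = $13,507.98
Ending inventory (cost pool remaining) = $10,736.02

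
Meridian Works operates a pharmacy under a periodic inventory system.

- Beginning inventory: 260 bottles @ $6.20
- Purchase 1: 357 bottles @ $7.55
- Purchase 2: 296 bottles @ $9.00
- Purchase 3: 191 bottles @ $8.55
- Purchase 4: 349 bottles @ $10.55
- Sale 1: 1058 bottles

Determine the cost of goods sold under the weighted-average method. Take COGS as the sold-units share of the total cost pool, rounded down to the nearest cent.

COGS = $8,946.28

Sale 1, sell 1058: 1058/1453 × $12,286.35 → $8,946.28
Ending inventory (cost pool remaining) = $3,340.07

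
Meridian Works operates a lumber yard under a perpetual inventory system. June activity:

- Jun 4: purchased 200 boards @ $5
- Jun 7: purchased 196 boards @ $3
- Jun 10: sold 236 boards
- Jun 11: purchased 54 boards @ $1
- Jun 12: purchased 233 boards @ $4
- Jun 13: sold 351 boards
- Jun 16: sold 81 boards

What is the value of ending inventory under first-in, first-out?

Jun 10, 236 sold [FIFO — oldest first]: 200 @ $5 + 36 @ $3 = $1,108
Jun 13, 351 sold [FIFO — oldest first]: 160 @ $3 + 54 @ $1 + 137 @ $4 = $1,082
Jun 16, 81 sold [FIFO — oldest first]: 81 @ $4 = $324
Total COGS = $1,108 + $1,082 + $324 = $2,514
Ending inventory: 15 @ $4 = $60

Ending inventory = $60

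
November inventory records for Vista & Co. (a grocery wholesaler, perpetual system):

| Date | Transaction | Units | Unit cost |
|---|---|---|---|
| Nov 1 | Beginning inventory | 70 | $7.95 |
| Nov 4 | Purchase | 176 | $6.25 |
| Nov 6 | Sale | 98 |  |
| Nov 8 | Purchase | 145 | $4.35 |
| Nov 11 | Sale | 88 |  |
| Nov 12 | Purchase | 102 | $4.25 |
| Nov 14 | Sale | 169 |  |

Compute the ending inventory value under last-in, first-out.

Ending inventory = $981.50

Nov 6, 98 sold [LIFO — newest first]: 98 @ $6.25 = $612.50
Nov 11, 88 sold [LIFO — newest first]: 88 @ $4.35 = $382.80
Nov 14, 169 sold [LIFO — newest first]: 102 @ $4.25 + 57 @ $4.35 + 10 @ $6.25 = $743.95
Total COGS = $612.50 + $382.80 + $743.95 = $1,739.25
Ending inventory: 70 @ $7.95 + 68 @ $6.25 = $981.50
Check: goods available $2,720.75 = COGS $1,739.25 + ending $981.50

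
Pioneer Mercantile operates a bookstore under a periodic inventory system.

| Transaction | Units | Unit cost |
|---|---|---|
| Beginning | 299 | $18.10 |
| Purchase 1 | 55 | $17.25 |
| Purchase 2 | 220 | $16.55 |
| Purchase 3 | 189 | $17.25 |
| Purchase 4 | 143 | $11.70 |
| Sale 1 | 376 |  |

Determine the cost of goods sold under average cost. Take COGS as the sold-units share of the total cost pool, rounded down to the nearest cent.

COGS = $6,198.18

Sale 1, sell 376: 376/906 × $14,935.00 → $6,198.18
Ending inventory (cost pool remaining) = $8,736.82
Check: goods available $14,935.00 = COGS $6,198.18 + ending $8,736.82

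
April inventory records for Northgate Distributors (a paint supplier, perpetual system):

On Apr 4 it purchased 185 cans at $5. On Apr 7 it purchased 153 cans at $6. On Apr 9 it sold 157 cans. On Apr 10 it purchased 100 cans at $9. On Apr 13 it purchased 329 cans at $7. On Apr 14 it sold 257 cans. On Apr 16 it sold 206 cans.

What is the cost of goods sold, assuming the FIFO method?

COGS = $4,017

Apr 9, 157 sold [FIFO — oldest first]: 157 @ $5 = $785
Apr 14, 257 sold [FIFO — oldest first]: 28 @ $5 + 153 @ $6 + 76 @ $9 = $1,742
Apr 16, 206 sold [FIFO — oldest first]: 24 @ $9 + 182 @ $7 = $1,490
Total COGS = $785 + $1,742 + $1,490 = $4,017
Ending inventory: 147 @ $7 = $1,029
Check: goods available $5,046 = COGS $4,017 + ending $1,029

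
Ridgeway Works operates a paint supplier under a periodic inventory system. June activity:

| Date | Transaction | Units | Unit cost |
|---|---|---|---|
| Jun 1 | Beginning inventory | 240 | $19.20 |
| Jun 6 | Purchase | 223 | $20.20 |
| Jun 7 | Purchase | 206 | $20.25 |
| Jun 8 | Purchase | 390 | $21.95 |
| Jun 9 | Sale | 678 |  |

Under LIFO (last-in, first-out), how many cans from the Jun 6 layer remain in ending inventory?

141

Jun 9, 678 sold [LIFO — newest first]: 390 @ $21.95 + 206 @ $20.25 + 82 @ $20.20 = $14,388.40
Ending inventory: 240 @ $19.20 + 141 @ $20.20 = $7,456.20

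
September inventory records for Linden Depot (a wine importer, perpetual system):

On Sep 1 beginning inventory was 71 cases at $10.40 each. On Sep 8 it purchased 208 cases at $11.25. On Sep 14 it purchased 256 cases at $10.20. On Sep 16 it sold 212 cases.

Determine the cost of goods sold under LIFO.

Sep 16, 212 sold [LIFO — newest first]: 212 @ $10.20 = $2,162.40
Ending inventory: 71 @ $10.40 + 208 @ $11.25 + 44 @ $10.20 = $3,527.20

COGS = $2,162.40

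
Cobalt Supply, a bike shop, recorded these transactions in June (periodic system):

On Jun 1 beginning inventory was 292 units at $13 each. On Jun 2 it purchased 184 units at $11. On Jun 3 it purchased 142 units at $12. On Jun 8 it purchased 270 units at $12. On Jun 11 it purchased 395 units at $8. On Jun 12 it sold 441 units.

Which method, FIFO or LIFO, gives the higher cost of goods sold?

FIFO COGS: 292 @ $13 + 149 @ $11 = $5,435
LIFO COGS: 395 @ $8 + 46 @ $12 = $3,712

FIFO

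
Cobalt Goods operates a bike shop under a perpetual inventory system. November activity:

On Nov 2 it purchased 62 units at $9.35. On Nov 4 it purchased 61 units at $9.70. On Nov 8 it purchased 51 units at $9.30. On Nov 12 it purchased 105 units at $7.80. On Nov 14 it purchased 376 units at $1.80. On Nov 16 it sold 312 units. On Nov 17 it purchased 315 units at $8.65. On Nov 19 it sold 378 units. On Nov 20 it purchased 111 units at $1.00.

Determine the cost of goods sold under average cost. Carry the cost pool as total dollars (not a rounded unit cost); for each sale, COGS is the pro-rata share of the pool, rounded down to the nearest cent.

After Nov 2: 62 on hand, pool $579.70 (≈ $9.3500 each)
After Nov 4: 123 on hand, pool $1,171.40 (≈ $9.5236 each)
After Nov 8: 174 on hand, pool $1,645.70 (≈ $9.4580 each)
After Nov 12: 279 on hand, pool $2,464.70 (≈ $8.8341 each)
After Nov 14: 655 on hand, pool $3,141.50 (≈ $4.7962 each)
Nov 16, sell 312: 312/655 × $3,141.50 → $1,496.40
After Nov 17: 658 on hand, pool $4,369.85 (≈ $6.6411 each)
Nov 19, sell 378: 378/658 × $4,369.85 → $2,510.33
After Nov 20: 391 on hand, pool $1,970.52 (≈ $5.0397 each)
Total COGS = $1,496.40 + $2,510.33 = $4,006.73
Ending inventory (cost pool remaining) = $1,970.52

COGS = $4,006.73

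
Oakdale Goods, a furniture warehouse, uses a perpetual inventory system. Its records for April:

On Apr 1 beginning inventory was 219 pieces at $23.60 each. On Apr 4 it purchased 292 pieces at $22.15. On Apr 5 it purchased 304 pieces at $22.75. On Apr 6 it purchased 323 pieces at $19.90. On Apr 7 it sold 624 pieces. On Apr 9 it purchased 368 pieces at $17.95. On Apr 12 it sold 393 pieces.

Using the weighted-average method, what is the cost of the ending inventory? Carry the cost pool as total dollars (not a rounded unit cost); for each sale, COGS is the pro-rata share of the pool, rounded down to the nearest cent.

After Apr 1: 219 on hand, pool $5,168.40 (≈ $23.6000 each)
After Apr 4: 511 on hand, pool $11,636.20 (≈ $22.7714 each)
After Apr 5: 815 on hand, pool $18,552.20 (≈ $22.7634 each)
After Apr 6: 1138 on hand, pool $24,979.90 (≈ $21.9507 each)
Apr 7, sell 624: 624/1138 × $24,979.90 → $13,697.23
After Apr 9: 882 on hand, pool $17,888.27 (≈ $20.2815 each)
Apr 12, sell 393: 393/882 × $17,888.27 → $7,970.62
Total COGS = $13,697.23 + $7,970.62 = $21,667.85
Ending inventory (cost pool remaining) = $9,917.65

Ending inventory = $9,917.65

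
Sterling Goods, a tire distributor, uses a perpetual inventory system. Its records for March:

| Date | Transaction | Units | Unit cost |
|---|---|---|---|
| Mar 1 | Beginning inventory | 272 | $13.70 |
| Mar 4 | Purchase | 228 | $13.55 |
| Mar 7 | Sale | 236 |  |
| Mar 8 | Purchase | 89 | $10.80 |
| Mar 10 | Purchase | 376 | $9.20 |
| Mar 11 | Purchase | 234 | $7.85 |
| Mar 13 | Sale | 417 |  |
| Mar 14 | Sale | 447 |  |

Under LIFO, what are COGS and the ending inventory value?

Mar 7, 236 sold [LIFO — newest first]: 228 @ $13.55 + 8 @ $13.70 = $3,199.00
Mar 13, 417 sold [LIFO — newest first]: 234 @ $7.85 + 183 @ $9.20 = $3,520.50
Mar 14, 447 sold [LIFO — newest first]: 193 @ $9.20 + 89 @ $10.80 + 165 @ $13.70 = $4,997.30
Total COGS = $3,199.00 + $3,520.50 + $4,997.30 = $11,716.80
Ending inventory: 99 @ $13.70 = $1,356.30
Check: goods available $13,073.10 = COGS $11,716.80 + ending $1,356.30

COGS = $11,716.80; ending inventory = $1,356.30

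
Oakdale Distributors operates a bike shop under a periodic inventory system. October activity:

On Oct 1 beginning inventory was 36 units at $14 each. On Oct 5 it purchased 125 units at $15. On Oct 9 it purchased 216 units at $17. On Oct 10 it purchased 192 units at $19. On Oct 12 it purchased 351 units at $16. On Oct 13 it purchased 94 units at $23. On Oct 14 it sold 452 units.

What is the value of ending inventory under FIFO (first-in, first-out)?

Oct 14, 452 sold [FIFO — oldest first]: 36 @ $14 + 125 @ $15 + 216 @ $17 + 75 @ $19 = $7,476
Ending inventory: 117 @ $19 + 351 @ $16 + 94 @ $23 = $10,001
Check: goods available $17,477 = COGS $7,476 + ending $10,001

Ending inventory = $10,001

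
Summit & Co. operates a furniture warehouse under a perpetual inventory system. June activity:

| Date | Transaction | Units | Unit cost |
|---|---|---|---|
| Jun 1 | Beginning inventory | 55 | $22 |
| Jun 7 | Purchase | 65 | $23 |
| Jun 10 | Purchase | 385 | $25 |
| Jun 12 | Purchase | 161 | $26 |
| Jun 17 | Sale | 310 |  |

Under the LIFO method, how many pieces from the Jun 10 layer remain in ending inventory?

236

Jun 17, 310 sold [LIFO — newest first]: 161 @ $26 + 149 @ $25 = $7,911
Ending inventory: 55 @ $22 + 65 @ $23 + 236 @ $25 = $8,605
Check: goods available $16,516 = COGS $7,911 + ending $8,605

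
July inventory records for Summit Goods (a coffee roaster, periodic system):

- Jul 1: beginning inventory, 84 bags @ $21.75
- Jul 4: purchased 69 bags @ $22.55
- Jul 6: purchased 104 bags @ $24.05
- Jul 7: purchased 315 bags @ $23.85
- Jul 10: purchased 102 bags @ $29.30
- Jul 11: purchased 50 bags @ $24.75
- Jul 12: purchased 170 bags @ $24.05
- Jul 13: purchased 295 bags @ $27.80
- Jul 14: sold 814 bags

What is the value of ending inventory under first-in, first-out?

Ending inventory = $10,125.00

Jul 14, 814 sold [FIFO — oldest first]: 84 @ $21.75 + 69 @ $22.55 + 104 @ $24.05 + 315 @ $23.85 + 102 @ $29.30 + 50 @ $24.75 + 90 @ $24.05 = $19,787.50
Ending inventory: 80 @ $24.05 + 295 @ $27.80 = $10,125.00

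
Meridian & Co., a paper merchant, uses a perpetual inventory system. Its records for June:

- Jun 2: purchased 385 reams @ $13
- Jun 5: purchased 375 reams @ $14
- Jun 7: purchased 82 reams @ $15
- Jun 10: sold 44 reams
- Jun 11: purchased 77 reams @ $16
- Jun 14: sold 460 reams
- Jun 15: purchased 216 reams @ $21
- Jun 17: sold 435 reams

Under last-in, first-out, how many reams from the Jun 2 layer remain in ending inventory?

196

Jun 10, 44 sold [LIFO — newest first]: 44 @ $15 = $660
Jun 14, 460 sold [LIFO — newest first]: 77 @ $16 + 38 @ $15 + 345 @ $14 = $6,632
Jun 17, 435 sold [LIFO — newest first]: 216 @ $21 + 30 @ $14 + 189 @ $13 = $7,413
Total COGS = $660 + $6,632 + $7,413 = $14,705
Ending inventory: 196 @ $13 = $2,548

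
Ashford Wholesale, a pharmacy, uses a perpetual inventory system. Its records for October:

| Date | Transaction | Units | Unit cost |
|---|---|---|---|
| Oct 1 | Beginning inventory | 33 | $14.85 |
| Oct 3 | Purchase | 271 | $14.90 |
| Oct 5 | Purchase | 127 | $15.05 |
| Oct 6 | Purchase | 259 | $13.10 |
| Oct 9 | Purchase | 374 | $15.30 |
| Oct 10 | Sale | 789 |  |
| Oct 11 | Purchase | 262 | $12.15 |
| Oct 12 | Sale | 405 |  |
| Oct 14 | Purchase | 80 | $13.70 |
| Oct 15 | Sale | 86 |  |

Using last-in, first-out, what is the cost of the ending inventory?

Oct 10, 789 sold [LIFO — newest first]: 374 @ $15.30 + 259 @ $13.10 + 127 @ $15.05 + 29 @ $14.90 = $11,458.55
Oct 12, 405 sold [LIFO — newest first]: 262 @ $12.15 + 143 @ $14.90 = $5,314.00
Oct 15, 86 sold [LIFO — newest first]: 80 @ $13.70 + 6 @ $14.90 = $1,185.40
Total COGS = $11,458.55 + $5,314.00 + $1,185.40 = $17,957.95
Ending inventory: 33 @ $14.85 + 93 @ $14.90 = $1,875.75

Ending inventory = $1,875.75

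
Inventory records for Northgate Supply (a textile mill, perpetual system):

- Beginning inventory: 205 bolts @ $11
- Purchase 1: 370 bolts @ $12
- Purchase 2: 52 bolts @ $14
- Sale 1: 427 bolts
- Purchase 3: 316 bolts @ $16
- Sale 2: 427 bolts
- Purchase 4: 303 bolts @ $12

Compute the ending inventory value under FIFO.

Ending inventory = $5,060

Sale 1 (427) [FIFO — oldest first]: 205 @ $11 + 222 @ $12 = $4,919
Sale 2 (427) [FIFO — oldest first]: 148 @ $12 + 52 @ $14 + 227 @ $16 = $6,136
Total COGS = $4,919 + $6,136 = $11,055
Ending inventory: 89 @ $16 + 303 @ $12 = $5,060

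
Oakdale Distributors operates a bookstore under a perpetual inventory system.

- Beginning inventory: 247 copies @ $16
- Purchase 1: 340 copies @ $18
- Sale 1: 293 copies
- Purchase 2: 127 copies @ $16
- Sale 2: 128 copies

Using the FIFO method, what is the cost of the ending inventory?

Ending inventory = $5,020

Sale 1 (293) [FIFO — oldest first]: 247 @ $16 + 46 @ $18 = $4,780
Sale 2 (128) [FIFO — oldest first]: 128 @ $18 = $2,304
Total COGS = $4,780 + $2,304 = $7,084
Ending inventory: 166 @ $18 + 127 @ $16 = $5,020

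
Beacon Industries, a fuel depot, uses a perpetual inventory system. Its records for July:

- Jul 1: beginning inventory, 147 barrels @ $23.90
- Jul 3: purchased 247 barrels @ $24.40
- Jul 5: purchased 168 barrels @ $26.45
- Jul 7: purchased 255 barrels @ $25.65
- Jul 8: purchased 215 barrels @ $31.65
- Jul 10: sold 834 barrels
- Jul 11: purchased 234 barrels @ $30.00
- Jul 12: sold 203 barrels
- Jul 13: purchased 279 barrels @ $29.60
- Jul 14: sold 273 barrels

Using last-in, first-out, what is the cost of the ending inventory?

Jul 10, 834 sold [LIFO — newest first]: 215 @ $31.65 + 255 @ $25.65 + 168 @ $26.45 + 196 @ $24.40 = $22,571.50
Jul 12, 203 sold [LIFO — newest first]: 203 @ $30.00 = $6,090.00
Jul 14, 273 sold [LIFO — newest first]: 273 @ $29.60 = $8,080.80
Total COGS = $22,571.50 + $6,090.00 + $8,080.80 = $36,742.30
Ending inventory: 147 @ $23.90 + 51 @ $24.40 + 31 @ $30.00 + 6 @ $29.60 = $5,865.30
Check: goods available $42,607.60 = COGS $36,742.30 + ending $5,865.30

Ending inventory = $5,865.30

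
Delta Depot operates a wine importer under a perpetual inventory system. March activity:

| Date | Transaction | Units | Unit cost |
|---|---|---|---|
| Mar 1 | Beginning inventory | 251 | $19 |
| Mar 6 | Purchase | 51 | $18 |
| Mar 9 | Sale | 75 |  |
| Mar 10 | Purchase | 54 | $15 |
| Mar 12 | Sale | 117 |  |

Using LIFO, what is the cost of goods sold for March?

COGS = $3,381

Mar 9, 75 sold [LIFO — newest first]: 51 @ $18 + 24 @ $19 = $1,374
Mar 12, 117 sold [LIFO — newest first]: 54 @ $15 + 63 @ $19 = $2,007
Total COGS = $1,374 + $2,007 = $3,381
Ending inventory: 164 @ $19 = $3,116
Check: goods available $6,497 = COGS $3,381 + ending $3,116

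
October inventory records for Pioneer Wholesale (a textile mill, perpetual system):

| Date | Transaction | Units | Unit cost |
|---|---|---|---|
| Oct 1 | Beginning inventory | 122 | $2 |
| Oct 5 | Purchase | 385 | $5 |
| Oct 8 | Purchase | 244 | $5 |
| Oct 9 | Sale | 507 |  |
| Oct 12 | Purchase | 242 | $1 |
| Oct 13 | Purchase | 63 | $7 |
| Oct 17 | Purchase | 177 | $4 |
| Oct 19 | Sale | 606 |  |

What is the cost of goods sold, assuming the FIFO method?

COGS = $4,300

Oct 9, 507 sold [FIFO — oldest first]: 122 @ $2 + 385 @ $5 = $2,169
Oct 19, 606 sold [FIFO — oldest first]: 244 @ $5 + 242 @ $1 + 63 @ $7 + 57 @ $4 = $2,131
Total COGS = $2,169 + $2,131 = $4,300
Ending inventory: 120 @ $4 = $480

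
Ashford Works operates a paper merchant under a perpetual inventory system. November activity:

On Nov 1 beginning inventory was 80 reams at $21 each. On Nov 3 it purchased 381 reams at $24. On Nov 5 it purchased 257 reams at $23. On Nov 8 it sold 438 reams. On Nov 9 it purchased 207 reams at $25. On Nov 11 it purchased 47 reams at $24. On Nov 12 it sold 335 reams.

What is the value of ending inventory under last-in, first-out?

Nov 8, 438 sold [LIFO — newest first]: 257 @ $23 + 181 @ $24 = $10,255
Nov 12, 335 sold [LIFO — newest first]: 47 @ $24 + 207 @ $25 + 81 @ $24 = $8,247
Total COGS = $10,255 + $8,247 = $18,502
Ending inventory: 80 @ $21 + 119 @ $24 = $4,536

Ending inventory = $4,536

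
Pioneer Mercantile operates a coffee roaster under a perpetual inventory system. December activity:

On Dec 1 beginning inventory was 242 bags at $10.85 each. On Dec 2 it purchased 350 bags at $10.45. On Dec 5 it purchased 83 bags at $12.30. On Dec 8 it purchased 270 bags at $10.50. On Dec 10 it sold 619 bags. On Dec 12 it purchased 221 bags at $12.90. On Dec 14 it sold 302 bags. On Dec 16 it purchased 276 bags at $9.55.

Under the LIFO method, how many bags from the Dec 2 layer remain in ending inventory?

Dec 10, 619 sold [LIFO — newest first]: 270 @ $10.50 + 83 @ $12.30 + 266 @ $10.45 = $6,635.60
Dec 14, 302 sold [LIFO — newest first]: 221 @ $12.90 + 81 @ $10.45 = $3,697.35
Total COGS = $6,635.60 + $3,697.35 = $10,332.95
Ending inventory: 242 @ $10.85 + 3 @ $10.45 + 276 @ $9.55 = $5,292.85

3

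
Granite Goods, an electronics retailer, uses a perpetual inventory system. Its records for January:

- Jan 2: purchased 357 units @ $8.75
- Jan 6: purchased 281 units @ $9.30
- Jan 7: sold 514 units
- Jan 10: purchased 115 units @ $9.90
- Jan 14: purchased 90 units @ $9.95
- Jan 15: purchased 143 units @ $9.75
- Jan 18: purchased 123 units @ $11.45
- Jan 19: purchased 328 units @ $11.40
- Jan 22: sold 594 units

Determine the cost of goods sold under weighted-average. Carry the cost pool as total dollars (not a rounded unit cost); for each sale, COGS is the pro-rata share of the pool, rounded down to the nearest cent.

COGS = $10,858.58

After Jan 2: 357 on hand, pool $3,123.75 (≈ $8.7500 each)
After Jan 6: 638 on hand, pool $5,737.05 (≈ $8.9922 each)
Jan 7, sell 514: 514/638 × $5,737.05 → $4,622.01
After Jan 10: 239 on hand, pool $2,253.54 (≈ $9.4290 each)
After Jan 14: 329 on hand, pool $3,149.04 (≈ $9.5716 each)
After Jan 15: 472 on hand, pool $4,543.29 (≈ $9.6256 each)
After Jan 18: 595 on hand, pool $5,951.64 (≈ $10.0028 each)
After Jan 19: 923 on hand, pool $9,690.84 (≈ $10.4993 each)
Jan 22, sell 594: 594/923 × $9,690.84 → $6,236.57
Total COGS = $4,622.01 + $6,236.57 = $10,858.58
Ending inventory (cost pool remaining) = $3,454.27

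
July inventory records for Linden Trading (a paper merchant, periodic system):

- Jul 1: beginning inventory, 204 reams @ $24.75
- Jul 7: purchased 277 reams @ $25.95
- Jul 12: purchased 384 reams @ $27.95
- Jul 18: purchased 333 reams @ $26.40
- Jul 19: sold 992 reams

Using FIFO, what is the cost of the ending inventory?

Ending inventory = $5,438.40

Jul 19, 992 sold [FIFO — oldest first]: 204 @ $24.75 + 277 @ $25.95 + 384 @ $27.95 + 127 @ $26.40 = $26,322.75
Ending inventory: 206 @ $26.40 = $5,438.40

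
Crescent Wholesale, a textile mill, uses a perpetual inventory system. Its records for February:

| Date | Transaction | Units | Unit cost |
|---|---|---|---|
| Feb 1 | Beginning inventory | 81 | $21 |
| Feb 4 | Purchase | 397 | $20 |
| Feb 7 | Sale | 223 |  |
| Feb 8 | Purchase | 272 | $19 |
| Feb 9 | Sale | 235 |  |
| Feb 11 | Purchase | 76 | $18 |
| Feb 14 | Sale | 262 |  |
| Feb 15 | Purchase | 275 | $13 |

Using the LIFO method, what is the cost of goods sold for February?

Feb 7, 223 sold [LIFO — newest first]: 223 @ $20 = $4,460
Feb 9, 235 sold [LIFO — newest first]: 235 @ $19 = $4,465
Feb 14, 262 sold [LIFO — newest first]: 76 @ $18 + 37 @ $19 + 149 @ $20 = $5,051
Total COGS = $4,460 + $4,465 + $5,051 = $13,976
Ending inventory: 81 @ $21 + 25 @ $20 + 275 @ $13 = $5,776

COGS = $13,976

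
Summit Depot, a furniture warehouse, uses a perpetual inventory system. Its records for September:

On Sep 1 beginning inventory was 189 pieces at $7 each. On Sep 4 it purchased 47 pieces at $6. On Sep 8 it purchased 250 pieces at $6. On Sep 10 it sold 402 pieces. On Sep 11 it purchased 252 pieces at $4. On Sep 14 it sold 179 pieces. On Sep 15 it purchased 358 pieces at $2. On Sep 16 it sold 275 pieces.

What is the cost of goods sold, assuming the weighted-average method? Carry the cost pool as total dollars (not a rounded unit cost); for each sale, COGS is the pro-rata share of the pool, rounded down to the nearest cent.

After Sep 1: 189 on hand, pool $1,323.00 (≈ $7.0000 each)
After Sep 4: 236 on hand, pool $1,605.00 (≈ $6.8008 each)
After Sep 8: 486 on hand, pool $3,105.00 (≈ $6.3889 each)
Sep 10, sell 402: 402/486 × $3,105.00 → $2,568.33
After Sep 11: 336 on hand, pool $1,544.67 (≈ $4.5972 each)
Sep 14, sell 179: 179/336 × $1,544.67 → $822.90
After Sep 15: 515 on hand, pool $1,437.77 (≈ $2.7918 each)
Sep 16, sell 275: 275/515 × $1,437.77 → $767.74
Total COGS = $2,568.33 + $822.90 + $767.74 = $4,158.97
Ending inventory (cost pool remaining) = $670.03

COGS = $4,158.97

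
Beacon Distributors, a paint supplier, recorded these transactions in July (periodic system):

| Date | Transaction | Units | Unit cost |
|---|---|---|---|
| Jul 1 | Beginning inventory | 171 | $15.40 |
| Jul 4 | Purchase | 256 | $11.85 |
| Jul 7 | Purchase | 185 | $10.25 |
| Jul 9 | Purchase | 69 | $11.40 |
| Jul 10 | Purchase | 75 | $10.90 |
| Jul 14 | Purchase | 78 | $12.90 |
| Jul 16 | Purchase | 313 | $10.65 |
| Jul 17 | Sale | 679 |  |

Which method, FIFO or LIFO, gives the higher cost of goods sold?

FIFO

FIFO COGS: 171 @ $15.40 + 256 @ $11.85 + 185 @ $10.25 + 67 @ $11.40 = $8,327.05
LIFO COGS: 313 @ $10.65 + 78 @ $12.90 + 75 @ $10.90 + 69 @ $11.40 + 144 @ $10.25 = $7,419.75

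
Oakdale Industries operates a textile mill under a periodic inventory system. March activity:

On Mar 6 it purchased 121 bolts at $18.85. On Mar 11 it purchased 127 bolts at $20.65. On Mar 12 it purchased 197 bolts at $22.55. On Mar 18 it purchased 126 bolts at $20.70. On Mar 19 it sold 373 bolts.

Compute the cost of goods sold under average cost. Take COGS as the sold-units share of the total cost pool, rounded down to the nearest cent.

COGS = $7,808.79

Mar 19, sell 373: 373/571 × $11,953.95 → $7,808.79
Ending inventory (cost pool remaining) = $4,145.16
Check: goods available $11,953.95 = COGS $7,808.79 + ending $4,145.16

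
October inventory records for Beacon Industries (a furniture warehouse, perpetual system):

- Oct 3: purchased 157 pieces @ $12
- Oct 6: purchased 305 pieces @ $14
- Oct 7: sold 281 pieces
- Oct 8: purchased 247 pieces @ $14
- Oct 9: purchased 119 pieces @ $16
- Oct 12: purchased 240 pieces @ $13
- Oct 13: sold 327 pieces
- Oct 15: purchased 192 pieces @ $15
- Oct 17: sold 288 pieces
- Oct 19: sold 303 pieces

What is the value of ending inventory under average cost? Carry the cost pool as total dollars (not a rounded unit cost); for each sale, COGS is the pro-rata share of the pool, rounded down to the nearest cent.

Ending inventory = $865.13

After Oct 3: 157 on hand, pool $1,884.00 (≈ $12.0000 each)
After Oct 6: 462 on hand, pool $6,154.00 (≈ $13.3203 each)
Oct 7, sell 281: 281/462 × $6,154.00 → $3,743.01
After Oct 8: 428 on hand, pool $5,868.99 (≈ $13.7126 each)
After Oct 9: 547 on hand, pool $7,772.99 (≈ $14.2102 each)
After Oct 12: 787 on hand, pool $10,892.99 (≈ $13.8412 each)
Oct 13, sell 327: 327/787 × $10,892.99 → $4,526.05
After Oct 15: 652 on hand, pool $9,246.94 (≈ $14.1824 each)
Oct 17, sell 288: 288/652 × $9,246.94 → $4,084.53
Oct 19, sell 303: 303/364 × $5,162.41 → $4,297.28
Total COGS = $3,743.01 + $4,526.05 + $4,084.53 + $4,297.28 = $16,650.87
Ending inventory (cost pool remaining) = $865.13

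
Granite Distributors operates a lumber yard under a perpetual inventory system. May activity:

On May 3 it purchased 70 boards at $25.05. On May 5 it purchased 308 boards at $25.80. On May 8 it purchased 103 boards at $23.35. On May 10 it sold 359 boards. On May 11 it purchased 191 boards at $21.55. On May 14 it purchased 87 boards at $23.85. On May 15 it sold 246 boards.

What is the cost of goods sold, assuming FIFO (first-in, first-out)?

May 10, 359 sold [FIFO — oldest first]: 70 @ $25.05 + 289 @ $25.80 = $9,209.70
May 15, 246 sold [FIFO — oldest first]: 19 @ $25.80 + 103 @ $23.35 + 124 @ $21.55 = $5,567.45
Total COGS = $9,209.70 + $5,567.45 = $14,777.15
Ending inventory: 67 @ $21.55 + 87 @ $23.85 = $3,518.80

COGS = $14,777.15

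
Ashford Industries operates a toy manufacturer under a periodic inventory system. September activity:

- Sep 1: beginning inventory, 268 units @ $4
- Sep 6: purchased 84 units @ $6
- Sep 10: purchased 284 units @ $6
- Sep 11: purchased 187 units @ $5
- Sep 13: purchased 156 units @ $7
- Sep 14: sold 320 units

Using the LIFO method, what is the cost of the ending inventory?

Sep 14, 320 sold [LIFO — newest first]: 156 @ $7 + 164 @ $5 = $1,912
Ending inventory: 268 @ $4 + 84 @ $6 + 284 @ $6 + 23 @ $5 = $3,395

Ending inventory = $3,395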